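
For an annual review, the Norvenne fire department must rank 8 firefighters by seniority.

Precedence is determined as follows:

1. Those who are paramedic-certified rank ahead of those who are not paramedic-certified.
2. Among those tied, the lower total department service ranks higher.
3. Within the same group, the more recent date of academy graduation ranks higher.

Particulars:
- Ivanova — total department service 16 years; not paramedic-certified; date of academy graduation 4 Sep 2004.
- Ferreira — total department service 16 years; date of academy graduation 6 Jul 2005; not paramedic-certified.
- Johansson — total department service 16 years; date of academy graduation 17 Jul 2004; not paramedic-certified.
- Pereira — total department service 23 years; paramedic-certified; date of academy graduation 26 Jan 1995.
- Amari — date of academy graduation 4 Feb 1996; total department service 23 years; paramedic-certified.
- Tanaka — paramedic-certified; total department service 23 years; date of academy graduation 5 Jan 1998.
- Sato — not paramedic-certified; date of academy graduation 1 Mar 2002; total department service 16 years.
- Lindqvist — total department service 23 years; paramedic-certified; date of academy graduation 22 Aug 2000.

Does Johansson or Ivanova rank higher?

By the first rule: Lindqvist, Tanaka, Amari and Pereira (each paramedic-certified); then Ferreira, Ivanova, Johansson and Sato (each not paramedic-certified).
Lindqvist, Tanaka, Amari and Pereira all have total department service 23 years, so the next rule applies.
Among Lindqvist, Tanaka, Amari and Pereira, by date of academy graduation (later first): Lindqvist (22 Aug 2000) before Tanaka (5 Jan 1998) before Amari (4 Feb 1996) before Pereira (26 Jan 1995).
Ferreira, Ivanova, Johansson and Sato all have total department service 16 years, so the next rule applies.
Among Ferreira, Ivanova, Johansson and Sato, by date of academy graduation (later first): Ferreira (6 Jul 2005) before Ivanova (4 Sep 2004) before Johansson (17 Jul 2004) before Sato (1 Mar 2002).
So Ivanova takes precedence.

Ivanova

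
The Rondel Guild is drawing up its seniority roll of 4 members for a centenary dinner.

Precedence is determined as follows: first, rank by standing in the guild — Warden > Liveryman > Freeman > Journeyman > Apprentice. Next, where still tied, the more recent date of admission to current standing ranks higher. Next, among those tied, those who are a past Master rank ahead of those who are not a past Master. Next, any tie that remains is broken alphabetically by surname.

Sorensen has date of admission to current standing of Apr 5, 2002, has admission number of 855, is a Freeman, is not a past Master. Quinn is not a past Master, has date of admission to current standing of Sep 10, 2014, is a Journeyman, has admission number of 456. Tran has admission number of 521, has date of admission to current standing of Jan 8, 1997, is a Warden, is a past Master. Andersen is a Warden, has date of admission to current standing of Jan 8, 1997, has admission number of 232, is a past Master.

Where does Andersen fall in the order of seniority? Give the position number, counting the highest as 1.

By standing in the guild: Andersen and Tran (Warden); then Sorensen (Freeman); then Quinn (Journeyman).
Andersen and Tran both have date of admission to current standing Jan 8, 1997, so the next rule applies.
Andersen and Tran are each a past Master, so the next rule applies.
Among Andersen and Tran, alphabetically by surname: Andersen before Tran.
Order: Andersen, Tran, Sorensen, Quinn. So position 1.

1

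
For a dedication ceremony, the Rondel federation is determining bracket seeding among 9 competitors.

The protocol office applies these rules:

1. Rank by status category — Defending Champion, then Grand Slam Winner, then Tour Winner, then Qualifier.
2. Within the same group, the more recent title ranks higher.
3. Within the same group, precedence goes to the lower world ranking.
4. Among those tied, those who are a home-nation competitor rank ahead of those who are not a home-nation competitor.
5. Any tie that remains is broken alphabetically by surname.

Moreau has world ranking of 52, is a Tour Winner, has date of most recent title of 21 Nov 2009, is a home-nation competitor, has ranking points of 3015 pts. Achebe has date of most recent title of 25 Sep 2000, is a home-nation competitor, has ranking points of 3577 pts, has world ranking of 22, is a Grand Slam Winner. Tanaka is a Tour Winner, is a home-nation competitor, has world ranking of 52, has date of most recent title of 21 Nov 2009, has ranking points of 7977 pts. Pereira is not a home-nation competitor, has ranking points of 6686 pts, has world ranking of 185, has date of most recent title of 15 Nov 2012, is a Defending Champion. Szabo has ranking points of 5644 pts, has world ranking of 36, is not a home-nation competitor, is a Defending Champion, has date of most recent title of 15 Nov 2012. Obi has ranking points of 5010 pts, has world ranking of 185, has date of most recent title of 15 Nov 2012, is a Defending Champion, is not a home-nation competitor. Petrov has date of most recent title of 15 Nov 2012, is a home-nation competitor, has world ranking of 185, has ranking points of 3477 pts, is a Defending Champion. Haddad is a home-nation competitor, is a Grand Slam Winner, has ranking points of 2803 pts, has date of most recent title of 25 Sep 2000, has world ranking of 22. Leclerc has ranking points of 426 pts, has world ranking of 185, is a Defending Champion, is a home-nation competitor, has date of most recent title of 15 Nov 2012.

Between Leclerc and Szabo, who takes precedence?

By status category: Szabo, Leclerc, Petrov, Obi and Pereira (Defending Champion); then Achebe and Haddad (Grand Slam Winner); then Moreau and Tanaka (Tour Winner).
Szabo, Leclerc, Petrov, Obi and Pereira all have date of most recent title 15 Nov 2012, so the next rule applies.
Among Szabo, Leclerc, Petrov, Obi and Pereira, by world ranking (lower first): Szabo (36) before Leclerc, Petrov, Obi and Pereira (185).
Among Leclerc, Petrov, Obi and Pereira, a home-nation competitor before not a home-nation competitor: Leclerc and Petrov (a home-nation competitor) before Obi and Pereira (not a home-nation competitor).
Among Leclerc and Petrov, alphabetically by surname: Leclerc before Petrov.
Among Obi and Pereira, alphabetically by surname: Obi before Pereira.
Achebe and Haddad both have date of most recent title 25 Sep 2000, so the next rule applies.
Achebe and Haddad both have world ranking 22, so the next rule applies.
Achebe and Haddad are each a home-nation competitor, so the next rule applies.
Among Achebe and Haddad, alphabetically by surname: Achebe before Haddad.
Moreau and Tanaka both have date of most recent title 21 Nov 2009, so the next rule applies.
Moreau and Tanaka both have world ranking 52, so the next rule applies.
Moreau and Tanaka are each a home-nation competitor, so the next rule applies.
Among Moreau and Tanaka, alphabetically by surname: Moreau before Tanaka.
So Szabo takes precedence.

Szabo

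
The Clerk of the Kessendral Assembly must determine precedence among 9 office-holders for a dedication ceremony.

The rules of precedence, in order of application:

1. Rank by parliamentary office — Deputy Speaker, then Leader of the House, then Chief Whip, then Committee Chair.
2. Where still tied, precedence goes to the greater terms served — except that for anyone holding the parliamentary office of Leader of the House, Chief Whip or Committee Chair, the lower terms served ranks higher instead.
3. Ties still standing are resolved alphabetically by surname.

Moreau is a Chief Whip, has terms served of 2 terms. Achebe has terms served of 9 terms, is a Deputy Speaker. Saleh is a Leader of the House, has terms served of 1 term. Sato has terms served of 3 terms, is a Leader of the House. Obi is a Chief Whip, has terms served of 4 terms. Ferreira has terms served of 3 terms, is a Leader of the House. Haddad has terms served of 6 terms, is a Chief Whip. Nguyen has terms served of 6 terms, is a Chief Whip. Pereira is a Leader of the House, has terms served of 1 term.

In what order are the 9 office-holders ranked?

By parliamentary office: Achebe (Deputy Speaker); then Pereira, Saleh, Ferreira and Sato (Leader of the House); then Moreau, Obi, Haddad and Nguyen (Chief Whip).
Among Pereira, Saleh, Ferreira and Sato, by terms served (lower first) (reversed rule for this group): Pereira and Saleh (1 term) before Ferreira and Sato (3 terms).
Among Pereira and Saleh, alphabetically by surname: Pereira before Saleh.
Among Ferreira and Sato, alphabetically by surname: Ferreira before Sato.
Among Moreau, Obi, Haddad and Nguyen, by terms served (lower first) (reversed rule for this group): Moreau (2 terms) before Obi (4 terms) before Haddad and Nguyen (6 terms).
Among Haddad and Nguyen, alphabetically by surname: Haddad before Nguyen.
Full order: Achebe, Pereira, Saleh, Ferreira, Sato, Moreau, Obi, Haddad, Nguyen.

Achebe, Pereira, Saleh, Ferreira, Sato, Moreau, Obi, Haddad, Nguyen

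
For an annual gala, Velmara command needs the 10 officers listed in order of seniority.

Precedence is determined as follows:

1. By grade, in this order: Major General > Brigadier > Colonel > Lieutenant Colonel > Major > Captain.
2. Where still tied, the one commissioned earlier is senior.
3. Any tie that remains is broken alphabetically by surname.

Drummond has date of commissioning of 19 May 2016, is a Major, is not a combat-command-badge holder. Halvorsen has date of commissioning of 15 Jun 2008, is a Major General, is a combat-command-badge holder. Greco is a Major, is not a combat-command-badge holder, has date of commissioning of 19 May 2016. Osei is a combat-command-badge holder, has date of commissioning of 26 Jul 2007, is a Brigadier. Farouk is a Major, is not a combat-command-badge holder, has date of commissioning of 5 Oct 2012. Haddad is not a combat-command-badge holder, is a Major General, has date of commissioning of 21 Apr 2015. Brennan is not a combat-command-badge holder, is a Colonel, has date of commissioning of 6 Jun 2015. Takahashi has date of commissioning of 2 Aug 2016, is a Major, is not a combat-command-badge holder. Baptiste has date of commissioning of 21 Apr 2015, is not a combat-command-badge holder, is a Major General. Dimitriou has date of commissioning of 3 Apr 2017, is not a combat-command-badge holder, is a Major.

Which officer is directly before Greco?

By grade: Halvorsen, Baptiste and Haddad (Major General); then Osei (Brigadier); then Brennan (Colonel); then Farouk, Drummond, Greco, Takahashi and Dimitriou (Major).
Among Halvorsen, Baptiste and Haddad, by date of commissioning (earlier first): Halvorsen (15 Jun 2008) before Baptiste and Haddad (21 Apr 2015).
Among Baptiste and Haddad, alphabetically by surname: Baptiste before Haddad.
Among Farouk, Drummond, Greco, Takahashi and Dimitriou, by date of commissioning (earlier first): Farouk (5 Oct 2012) before Drummond and Greco (19 May 2016) before Takahashi (2 Aug 2016) before Dimitriou (3 Apr 2017).
Among Drummond and Greco, alphabetically by surname: Drummond before Greco.
Order: Halvorsen, Baptiste, Haddad, Osei, Brennan, Farouk, Drummond, Greco, Takahashi, Dimitriou.

Drummond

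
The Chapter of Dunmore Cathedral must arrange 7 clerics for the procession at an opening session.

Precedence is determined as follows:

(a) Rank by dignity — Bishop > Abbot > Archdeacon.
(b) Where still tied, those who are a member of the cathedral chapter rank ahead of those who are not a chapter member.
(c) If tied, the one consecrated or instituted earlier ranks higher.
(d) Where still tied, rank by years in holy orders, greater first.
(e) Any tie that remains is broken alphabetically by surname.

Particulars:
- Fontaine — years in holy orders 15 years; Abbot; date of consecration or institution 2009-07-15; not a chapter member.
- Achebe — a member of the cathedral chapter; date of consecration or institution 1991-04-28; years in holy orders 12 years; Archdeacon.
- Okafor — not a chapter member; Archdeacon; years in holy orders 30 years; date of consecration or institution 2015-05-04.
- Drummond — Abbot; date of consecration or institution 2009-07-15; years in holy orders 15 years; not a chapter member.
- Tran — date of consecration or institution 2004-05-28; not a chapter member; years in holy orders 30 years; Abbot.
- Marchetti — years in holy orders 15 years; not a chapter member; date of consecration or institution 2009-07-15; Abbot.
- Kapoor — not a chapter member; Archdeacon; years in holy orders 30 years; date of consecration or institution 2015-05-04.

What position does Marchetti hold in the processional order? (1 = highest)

By dignity: Tran, Drummond, Fontaine and Marchetti (Abbot); then Achebe, Kapoor and Okafor (Archdeacon).
Tran, Drummond, Fontaine and Marchetti are each not a chapter member, so the next rule applies.
Among Tran, Drummond, Fontaine and Marchetti, by date of consecration or institution (earlier first): Tran (2004-05-28) before Drummond, Fontaine and Marchetti (2009-07-15).
Drummond, Fontaine and Marchetti all have years in holy orders 15 years, so the next rule applies.
Among Drummond, Fontaine and Marchetti, alphabetically by surname: Drummond before Fontaine before Marchetti.
Among Achebe, Kapoor and Okafor, a member of the cathedral chapter before not a chapter member: Achebe (a member of the cathedral chapter) before Kapoor and Okafor (not a chapter member).
Kapoor and Okafor both have date of consecration or institution 2015-05-04, so the next rule applies.
Kapoor and Okafor both have years in holy orders 30 years, so the next rule applies.
Among Kapoor and Okafor, alphabetically by surname: Kapoor before Okafor.
Order: Tran, Drummond, Fontaine, Marchetti, Achebe, Kapoor, Okafor. So position 4.

4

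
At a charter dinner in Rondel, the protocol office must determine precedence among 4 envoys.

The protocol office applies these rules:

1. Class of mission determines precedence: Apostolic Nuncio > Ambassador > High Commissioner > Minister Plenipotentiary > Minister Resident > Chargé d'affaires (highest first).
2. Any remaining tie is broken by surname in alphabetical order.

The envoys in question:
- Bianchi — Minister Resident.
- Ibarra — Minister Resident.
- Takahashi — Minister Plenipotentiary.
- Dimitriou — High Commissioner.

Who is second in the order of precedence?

Takahashi

By class of mission: Dimitriou (High Commissioner); then Takahashi (Minister Plenipotentiary); then Bianchi and Ibarra (Minister Resident).
Among Bianchi and Ibarra, alphabetically by surname: Bianchi before Ibarra.
Order: Dimitriou, Takahashi, Bianchi, Ibarra.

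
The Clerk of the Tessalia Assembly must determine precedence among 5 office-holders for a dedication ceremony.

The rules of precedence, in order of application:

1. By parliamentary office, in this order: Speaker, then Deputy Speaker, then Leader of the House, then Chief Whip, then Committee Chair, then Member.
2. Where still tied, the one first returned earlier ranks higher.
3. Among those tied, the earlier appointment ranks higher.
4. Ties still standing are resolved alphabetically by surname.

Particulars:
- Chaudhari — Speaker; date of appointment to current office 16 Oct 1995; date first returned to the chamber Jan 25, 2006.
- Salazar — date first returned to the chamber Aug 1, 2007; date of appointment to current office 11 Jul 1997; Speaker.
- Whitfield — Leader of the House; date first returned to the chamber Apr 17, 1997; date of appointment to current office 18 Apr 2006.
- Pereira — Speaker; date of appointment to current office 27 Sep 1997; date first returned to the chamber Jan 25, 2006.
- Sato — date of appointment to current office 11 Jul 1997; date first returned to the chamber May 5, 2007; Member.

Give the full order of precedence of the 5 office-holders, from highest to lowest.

Chaudhari, Pereira, Salazar, Whitfield, Sato

By parliamentary office: Chaudhari, Pereira and Salazar (Speaker); then Whitfield (Leader of the House); then Sato (Member).
Among Chaudhari, Pereira and Salazar, by date first returned to the chamber (earlier first): Chaudhari and Pereira (Jan 25, 2006) before Salazar (Aug 1, 2007).
Among Chaudhari and Pereira, by date of appointment to current office (earlier first): Chaudhari (16 Oct 1995) before Pereira (27 Sep 1997).
Full order: Chaudhari, Pereira, Salazar, Whitfield, Sato.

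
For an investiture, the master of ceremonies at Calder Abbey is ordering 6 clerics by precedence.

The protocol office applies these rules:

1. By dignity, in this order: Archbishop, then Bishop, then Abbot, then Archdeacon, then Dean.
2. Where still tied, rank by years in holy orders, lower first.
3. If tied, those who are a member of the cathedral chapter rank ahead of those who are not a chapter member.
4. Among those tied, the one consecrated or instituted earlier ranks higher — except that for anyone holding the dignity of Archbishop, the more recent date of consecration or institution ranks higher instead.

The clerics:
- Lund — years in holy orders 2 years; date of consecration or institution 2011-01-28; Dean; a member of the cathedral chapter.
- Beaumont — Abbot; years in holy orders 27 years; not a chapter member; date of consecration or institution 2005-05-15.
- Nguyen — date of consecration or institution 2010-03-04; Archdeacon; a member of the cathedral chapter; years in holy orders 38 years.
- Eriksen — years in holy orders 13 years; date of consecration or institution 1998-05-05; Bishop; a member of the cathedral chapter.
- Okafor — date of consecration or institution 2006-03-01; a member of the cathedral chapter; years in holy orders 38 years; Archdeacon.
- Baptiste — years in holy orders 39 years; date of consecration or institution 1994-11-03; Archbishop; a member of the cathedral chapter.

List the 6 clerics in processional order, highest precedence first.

By dignity: Baptiste (Archbishop); then Eriksen (Bishop); then Beaumont (Abbot); then Okafor and Nguyen (Archdeacon); then Lund (Dean).
Okafor and Nguyen both have years in holy orders 38 years, so the next rule applies.
Okafor and Nguyen are each a member of the cathedral chapter, so the next rule applies.
Among Okafor and Nguyen, by date of consecration or institution (earlier first): Okafor (2006-03-01) before Nguyen (2010-03-04).
Full order: Baptiste, Eriksen, Beaumont, Okafor, Nguyen, Lund.

Baptiste, Eriksen, Beaumont, Okafor, Nguyen, Lund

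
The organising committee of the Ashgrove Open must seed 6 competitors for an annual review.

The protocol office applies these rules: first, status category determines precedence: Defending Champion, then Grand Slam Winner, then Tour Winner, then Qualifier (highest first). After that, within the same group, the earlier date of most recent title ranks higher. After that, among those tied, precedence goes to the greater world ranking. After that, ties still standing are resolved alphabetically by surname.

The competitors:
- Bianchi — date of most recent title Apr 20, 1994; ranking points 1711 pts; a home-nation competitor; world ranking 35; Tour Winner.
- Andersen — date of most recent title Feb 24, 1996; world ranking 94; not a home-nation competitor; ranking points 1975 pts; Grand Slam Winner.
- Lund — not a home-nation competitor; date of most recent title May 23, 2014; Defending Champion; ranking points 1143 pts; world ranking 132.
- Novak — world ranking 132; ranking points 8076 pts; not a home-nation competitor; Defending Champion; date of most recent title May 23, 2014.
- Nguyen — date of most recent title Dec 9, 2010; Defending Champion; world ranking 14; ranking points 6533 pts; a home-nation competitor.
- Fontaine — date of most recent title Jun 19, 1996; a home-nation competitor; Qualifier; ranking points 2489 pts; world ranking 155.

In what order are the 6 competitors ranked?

Nguyen, Lund, Novak, Andersen, Bianchi, Fontaine

By status category: Nguyen, Lund and Novak (Defending Champion); then Andersen (Grand Slam Winner); then Bianchi (Tour Winner); then Fontaine (Qualifier).
Among Nguyen, Lund and Novak, by date of most recent title (earlier first): Nguyen (Dec 9, 2010) before Lund and Novak (May 23, 2014).
Lund and Novak both have world ranking 132, so the next rule applies.
Among Lund and Novak, alphabetically by surname: Lund before Novak.
Full order: Nguyen, Lund, Novak, Andersen, Bianchi, Fontaine.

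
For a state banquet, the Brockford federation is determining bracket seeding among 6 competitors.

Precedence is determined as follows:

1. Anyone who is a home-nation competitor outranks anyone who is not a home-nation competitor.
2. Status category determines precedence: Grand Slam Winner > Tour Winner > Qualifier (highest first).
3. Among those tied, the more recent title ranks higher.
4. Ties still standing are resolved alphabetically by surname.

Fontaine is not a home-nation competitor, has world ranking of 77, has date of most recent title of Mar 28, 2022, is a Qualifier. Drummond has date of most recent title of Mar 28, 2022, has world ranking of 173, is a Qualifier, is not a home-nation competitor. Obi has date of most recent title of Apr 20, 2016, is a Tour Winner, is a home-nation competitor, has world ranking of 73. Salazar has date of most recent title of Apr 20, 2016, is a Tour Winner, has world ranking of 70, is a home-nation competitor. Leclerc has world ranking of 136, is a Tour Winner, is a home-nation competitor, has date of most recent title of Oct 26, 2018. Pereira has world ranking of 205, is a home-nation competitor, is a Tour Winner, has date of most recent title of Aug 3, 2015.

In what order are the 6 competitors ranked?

By the first rule: Leclerc, Obi, Salazar and Pereira (each a home-nation competitor); then Drummond and Fontaine (both not a home-nation competitor).
Leclerc, Obi, Salazar and Pereira are each Tour Winner, so the next rule applies.
Among Leclerc, Obi, Salazar and Pereira, by date of most recent title (later first): Leclerc (Oct 26, 2018) before Obi and Salazar (Apr 20, 2016) before Pereira (Aug 3, 2015).
Among Obi and Salazar, alphabetically by surname: Obi before Salazar.
Drummond and Fontaine are each Qualifier, so the next rule applies.
Drummond and Fontaine both have date of most recent title Mar 28, 2022, so the next rule applies.
Among Drummond and Fontaine, alphabetically by surname: Drummond before Fontaine.
Full order: Leclerc, Obi, Salazar, Pereira, Drummond, Fontaine.

Leclerc, Obi, Salazar, Pereira, Drummond, Fontaine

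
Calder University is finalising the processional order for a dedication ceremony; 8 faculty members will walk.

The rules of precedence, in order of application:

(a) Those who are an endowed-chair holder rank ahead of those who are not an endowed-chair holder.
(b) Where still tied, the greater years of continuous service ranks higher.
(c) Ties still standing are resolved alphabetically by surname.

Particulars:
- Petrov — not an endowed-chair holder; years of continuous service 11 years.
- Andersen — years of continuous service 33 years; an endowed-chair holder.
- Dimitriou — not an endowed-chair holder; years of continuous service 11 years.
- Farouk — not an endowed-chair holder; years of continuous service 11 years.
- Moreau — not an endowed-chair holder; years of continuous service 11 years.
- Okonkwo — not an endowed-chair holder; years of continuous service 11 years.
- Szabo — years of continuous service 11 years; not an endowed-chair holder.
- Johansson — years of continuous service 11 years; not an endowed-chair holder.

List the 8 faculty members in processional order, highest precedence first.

By the first rule: Andersen (an endowed-chair holder); then Dimitriou, Farouk, Johansson, Moreau, Okonkwo, Petrov and Szabo (each not an endowed-chair holder).
Dimitriou, Farouk, Johansson, Moreau, Okonkwo, Petrov and Szabo all have years of continuous service 11 years, so the next rule applies.
Among Dimitriou, Farouk, Johansson, Moreau, Okonkwo, Petrov and Szabo, alphabetically by surname: Dimitriou before Farouk before Johansson before Moreau before Okonkwo before Petrov before Szabo.
Full order: Andersen, Dimitriou, Farouk, Johansson, Moreau, Okonkwo, Petrov, Szabo.

Andersen, Dimitriou, Farouk, Johansson, Moreau, Okonkwo, Petrov, Szabo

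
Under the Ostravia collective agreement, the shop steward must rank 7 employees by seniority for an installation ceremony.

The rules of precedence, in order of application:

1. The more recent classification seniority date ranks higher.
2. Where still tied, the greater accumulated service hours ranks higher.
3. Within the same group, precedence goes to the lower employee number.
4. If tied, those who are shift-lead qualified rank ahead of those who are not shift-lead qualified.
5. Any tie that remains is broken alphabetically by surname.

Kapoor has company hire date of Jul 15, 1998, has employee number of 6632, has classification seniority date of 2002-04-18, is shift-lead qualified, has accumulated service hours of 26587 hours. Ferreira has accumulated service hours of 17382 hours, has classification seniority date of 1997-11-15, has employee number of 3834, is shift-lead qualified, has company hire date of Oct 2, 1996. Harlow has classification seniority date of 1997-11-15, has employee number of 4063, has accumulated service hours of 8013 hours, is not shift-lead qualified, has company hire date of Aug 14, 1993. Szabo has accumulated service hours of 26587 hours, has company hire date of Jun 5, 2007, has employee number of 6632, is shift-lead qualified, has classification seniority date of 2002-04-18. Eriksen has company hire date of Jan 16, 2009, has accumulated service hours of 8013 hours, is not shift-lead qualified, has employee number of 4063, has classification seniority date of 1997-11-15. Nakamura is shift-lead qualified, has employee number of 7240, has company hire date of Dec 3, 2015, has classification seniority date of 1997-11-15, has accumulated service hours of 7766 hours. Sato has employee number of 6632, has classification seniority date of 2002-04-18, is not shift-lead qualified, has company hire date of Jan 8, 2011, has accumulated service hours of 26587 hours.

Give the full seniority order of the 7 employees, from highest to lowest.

Kapoor, Szabo, Sato, Ferreira, Eriksen, Harlow, Nakamura

By classification seniority date (later first): Kapoor, Szabo and Sato (each 2002-04-18); then Ferreira, Eriksen, Harlow and Nakamura (each 1997-11-15).
Kapoor, Szabo and Sato all have accumulated service hours 26587 hours, so the next rule applies.
Kapoor, Szabo and Sato all have employee number 6632, so the next rule applies.
Among Kapoor, Szabo and Sato, shift-lead qualified before not shift-lead qualified: Kapoor and Szabo (shift-lead qualified) before Sato (not shift-lead qualified).
Among Kapoor and Szabo, alphabetically by surname: Kapoor before Szabo.
Among Ferreira, Eriksen, Harlow and Nakamura, by accumulated service hours (higher first): Ferreira (17382 hours) before Eriksen and Harlow (8013 hours) before Nakamura (7766 hours).
Eriksen and Harlow both have employee number 4063, so the next rule applies.
Eriksen and Harlow are each not shift-lead qualified, so the next rule applies.
Among Eriksen and Harlow, alphabetically by surname: Eriksen before Harlow.
Full order: Kapoor, Szabo, Sato, Ferreira, Eriksen, Harlow, Nakamura.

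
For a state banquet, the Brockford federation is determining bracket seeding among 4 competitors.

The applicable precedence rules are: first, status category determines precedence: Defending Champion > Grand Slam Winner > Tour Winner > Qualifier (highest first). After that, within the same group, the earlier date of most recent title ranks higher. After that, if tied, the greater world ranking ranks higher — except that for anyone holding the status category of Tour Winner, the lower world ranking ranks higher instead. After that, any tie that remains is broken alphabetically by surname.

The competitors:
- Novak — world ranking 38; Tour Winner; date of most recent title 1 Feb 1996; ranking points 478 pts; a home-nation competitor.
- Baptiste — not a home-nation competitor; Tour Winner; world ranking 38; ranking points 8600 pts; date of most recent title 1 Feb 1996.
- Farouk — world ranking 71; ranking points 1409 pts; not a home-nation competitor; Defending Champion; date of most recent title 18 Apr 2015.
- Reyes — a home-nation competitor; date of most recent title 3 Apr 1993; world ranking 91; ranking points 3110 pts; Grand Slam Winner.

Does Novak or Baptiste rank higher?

By status category: Farouk (Defending Champion); then Reyes (Grand Slam Winner); then Baptiste and Novak (Tour Winner).
Baptiste and Novak both have date of most recent title 1 Feb 1996, so the next rule applies.
Baptiste and Novak both have world ranking 38, so the next rule applies.
Among Baptiste and Novak, alphabetically by surname: Baptiste before Novak.
So Baptiste takes precedence.

Baptiste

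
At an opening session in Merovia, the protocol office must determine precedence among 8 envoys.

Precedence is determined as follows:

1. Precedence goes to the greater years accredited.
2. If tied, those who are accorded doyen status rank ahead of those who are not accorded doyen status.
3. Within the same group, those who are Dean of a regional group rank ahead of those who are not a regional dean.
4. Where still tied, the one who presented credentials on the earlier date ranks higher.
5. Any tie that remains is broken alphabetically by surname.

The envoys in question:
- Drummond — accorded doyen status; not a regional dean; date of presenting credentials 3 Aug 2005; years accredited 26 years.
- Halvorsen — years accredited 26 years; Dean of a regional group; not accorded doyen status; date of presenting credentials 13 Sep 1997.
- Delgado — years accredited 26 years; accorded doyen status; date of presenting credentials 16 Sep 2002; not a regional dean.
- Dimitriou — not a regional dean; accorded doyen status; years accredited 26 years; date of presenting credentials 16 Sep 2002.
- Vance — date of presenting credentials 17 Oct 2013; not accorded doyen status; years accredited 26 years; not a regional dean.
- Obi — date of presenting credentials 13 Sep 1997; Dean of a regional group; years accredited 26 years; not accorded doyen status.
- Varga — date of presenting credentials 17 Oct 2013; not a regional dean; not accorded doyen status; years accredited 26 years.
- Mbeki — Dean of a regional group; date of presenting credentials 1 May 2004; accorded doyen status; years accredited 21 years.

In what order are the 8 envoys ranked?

By years accredited (higher first): Delgado, Dimitriou, Drummond, Halvorsen, Obi, Vance and Varga (each 26 years); then Mbeki (21 years).
Among Delgado, Dimitriou, Drummond, Halvorsen, Obi, Vance and Varga, accorded doyen status before not accorded doyen status: Delgado, Dimitriou and Drummond (accorded doyen status) before Halvorsen, Obi, Vance and Varga (not accorded doyen status).
Delgado, Dimitriou and Drummond are each not a regional dean, so the next rule applies.
Among Delgado, Dimitriou and Drummond, by date of presenting credentials (earlier first): Delgado and Dimitriou (16 Sep 2002) before Drummond (3 Aug 2005).
Among Delgado and Dimitriou, alphabetically by surname: Delgado before Dimitriou.
Among Halvorsen, Obi, Vance and Varga, Dean of a regional group before not a regional dean: Halvorsen and Obi (Dean of a regional group) before Vance and Varga (not a regional dean).
Halvorsen and Obi both have date of presenting credentials 13 Sep 1997, so the next rule applies.
Among Halvorsen and Obi, alphabetically by surname: Halvorsen before Obi.
Vance and Varga both have date of presenting credentials 17 Oct 2013, so the next rule applies.
Among Vance and Varga, alphabetically by surname: Vance before Varga.
Full order: Delgado, Dimitriou, Drummond, Halvorsen, Obi, Vance, Varga, Mbeki.

Delgado, Dimitriou, Drummond, Halvorsen, Obi, Vance, Varga, Mbeki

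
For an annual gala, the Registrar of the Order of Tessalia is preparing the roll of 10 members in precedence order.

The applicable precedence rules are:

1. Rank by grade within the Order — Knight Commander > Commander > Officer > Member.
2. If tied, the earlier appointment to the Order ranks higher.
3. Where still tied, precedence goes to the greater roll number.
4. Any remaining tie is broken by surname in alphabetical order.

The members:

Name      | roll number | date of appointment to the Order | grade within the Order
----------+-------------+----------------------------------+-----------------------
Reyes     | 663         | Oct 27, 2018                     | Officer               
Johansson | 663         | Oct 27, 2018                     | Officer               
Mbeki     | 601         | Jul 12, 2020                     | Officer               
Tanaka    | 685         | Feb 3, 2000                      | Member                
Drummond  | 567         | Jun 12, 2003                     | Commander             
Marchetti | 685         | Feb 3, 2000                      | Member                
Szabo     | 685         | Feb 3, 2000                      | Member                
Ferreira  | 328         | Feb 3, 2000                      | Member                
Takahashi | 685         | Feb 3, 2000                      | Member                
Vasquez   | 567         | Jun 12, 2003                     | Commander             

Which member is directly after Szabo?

By grade within the Order: Drummond and Vasquez (Commander); then Johansson, Reyes and Mbeki (Officer); then Marchetti, Szabo, Takahashi, Tanaka and Ferreira (Member).
Drummond and Vasquez both have date of appointment to the Order Jun 12, 2003, so the next rule applies.
Drummond and Vasquez both have roll number 567, so the next rule applies.
Among Drummond and Vasquez, alphabetically by surname: Drummond before Vasquez.
Among Johansson, Reyes and Mbeki, by date of appointment to the Order (earlier first): Johansson and Reyes (Oct 27, 2018) before Mbeki (Jul 12, 2020).
Johansson and Reyes both have roll number 663, so the next rule applies.
Among Johansson and Reyes, alphabetically by surname: Johansson before Reyes.
Marchetti, Szabo, Takahashi, Tanaka and Ferreira all have date of appointment to the Order Feb 3, 2000, so the next rule applies.
Among Marchetti, Szabo, Takahashi, Tanaka and Ferreira, by roll number (higher first): Marchetti, Szabo, Takahashi and Tanaka (685) before Ferreira (328).
Among Marchetti, Szabo, Takahashi and Tanaka, alphabetically by surname: Marchetti before Szabo before Takahashi before Tanaka.
Order: Drummond, Vasquez, Johansson, Reyes, Mbeki, Marchetti, Szabo, Takahashi, Tanaka, Ferreira.

Takahashi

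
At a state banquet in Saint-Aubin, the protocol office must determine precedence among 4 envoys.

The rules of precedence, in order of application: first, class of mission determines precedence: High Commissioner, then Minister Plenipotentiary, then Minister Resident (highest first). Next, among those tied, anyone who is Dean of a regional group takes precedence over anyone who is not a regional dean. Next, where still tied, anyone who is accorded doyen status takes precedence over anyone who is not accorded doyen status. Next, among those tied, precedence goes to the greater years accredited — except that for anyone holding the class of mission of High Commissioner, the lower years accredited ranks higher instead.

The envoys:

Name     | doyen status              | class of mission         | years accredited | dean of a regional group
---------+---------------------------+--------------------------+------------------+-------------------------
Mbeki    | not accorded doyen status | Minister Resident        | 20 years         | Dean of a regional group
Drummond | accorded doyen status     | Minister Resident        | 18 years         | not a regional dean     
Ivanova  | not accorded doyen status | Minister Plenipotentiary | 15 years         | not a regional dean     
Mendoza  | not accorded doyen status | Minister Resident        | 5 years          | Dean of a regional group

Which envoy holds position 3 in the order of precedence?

By class of mission: Ivanova (Minister Plenipotentiary); then Mbeki, Mendoza and Drummond (Minister Resident).
Among Mbeki, Mendoza and Drummond, Dean of a regional group before not a regional dean: Mbeki and Mendoza (Dean of a regional group) before Drummond (not a regional dean).
Mbeki and Mendoza are each not accorded doyen status, so the next rule applies.
Among Mbeki and Mendoza, by years accredited (higher first): Mbeki (20 years) before Mendoza (5 years).
Order: Ivanova, Mbeki, Mendoza, Drummond.

Mendoza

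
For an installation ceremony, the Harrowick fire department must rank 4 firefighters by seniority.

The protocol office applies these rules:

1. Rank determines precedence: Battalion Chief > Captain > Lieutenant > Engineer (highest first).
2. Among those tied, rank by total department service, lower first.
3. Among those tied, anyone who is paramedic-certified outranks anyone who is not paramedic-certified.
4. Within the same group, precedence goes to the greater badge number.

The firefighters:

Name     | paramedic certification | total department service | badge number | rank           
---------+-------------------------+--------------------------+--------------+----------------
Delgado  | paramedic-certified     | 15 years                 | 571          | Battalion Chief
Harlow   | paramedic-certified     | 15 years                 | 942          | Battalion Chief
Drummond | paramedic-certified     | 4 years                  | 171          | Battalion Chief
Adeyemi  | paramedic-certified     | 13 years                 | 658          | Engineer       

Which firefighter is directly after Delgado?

Adeyemi

By rank: Drummond, Harlow and Delgado (Battalion Chief); then Adeyemi (Engineer).
Among Drummond, Harlow and Delgado, by total department service (lower first): Drummond (4 years) before Harlow and Delgado (15 years).
Harlow and Delgado are each paramedic-certified, so the next rule applies.
Among Harlow and Delgado, by badge number (higher first): Harlow (942) before Delgado (571).
Order: Drummond, Harlow, Delgado, Adeyemi.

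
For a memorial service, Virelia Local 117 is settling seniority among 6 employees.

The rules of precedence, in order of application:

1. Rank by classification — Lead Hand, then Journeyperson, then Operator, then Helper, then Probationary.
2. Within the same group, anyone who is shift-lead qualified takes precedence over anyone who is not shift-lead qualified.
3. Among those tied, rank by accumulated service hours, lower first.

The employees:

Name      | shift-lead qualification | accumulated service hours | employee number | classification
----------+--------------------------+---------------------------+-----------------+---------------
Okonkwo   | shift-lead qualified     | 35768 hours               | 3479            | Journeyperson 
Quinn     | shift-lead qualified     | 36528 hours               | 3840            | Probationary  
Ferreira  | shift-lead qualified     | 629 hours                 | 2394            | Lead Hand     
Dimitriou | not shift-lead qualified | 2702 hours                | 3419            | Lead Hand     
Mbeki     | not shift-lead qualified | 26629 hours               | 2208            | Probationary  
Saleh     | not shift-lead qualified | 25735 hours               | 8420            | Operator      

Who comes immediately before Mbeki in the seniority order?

By classification: Ferreira and Dimitriou (Lead Hand); then Okonkwo (Journeyperson); then Saleh (Operator); then Quinn and Mbeki (Probationary).
Among Ferreira and Dimitriou, shift-lead qualified before not shift-lead qualified: Ferreira (shift-lead qualified) before Dimitriou (not shift-lead qualified).
Among Quinn and Mbeki, shift-lead qualified before not shift-lead qualified: Quinn (shift-lead qualified) before Mbeki (not shift-lead qualified).
Order: Ferreira, Dimitriou, Okonkwo, Saleh, Quinn, Mbeki.

Quinn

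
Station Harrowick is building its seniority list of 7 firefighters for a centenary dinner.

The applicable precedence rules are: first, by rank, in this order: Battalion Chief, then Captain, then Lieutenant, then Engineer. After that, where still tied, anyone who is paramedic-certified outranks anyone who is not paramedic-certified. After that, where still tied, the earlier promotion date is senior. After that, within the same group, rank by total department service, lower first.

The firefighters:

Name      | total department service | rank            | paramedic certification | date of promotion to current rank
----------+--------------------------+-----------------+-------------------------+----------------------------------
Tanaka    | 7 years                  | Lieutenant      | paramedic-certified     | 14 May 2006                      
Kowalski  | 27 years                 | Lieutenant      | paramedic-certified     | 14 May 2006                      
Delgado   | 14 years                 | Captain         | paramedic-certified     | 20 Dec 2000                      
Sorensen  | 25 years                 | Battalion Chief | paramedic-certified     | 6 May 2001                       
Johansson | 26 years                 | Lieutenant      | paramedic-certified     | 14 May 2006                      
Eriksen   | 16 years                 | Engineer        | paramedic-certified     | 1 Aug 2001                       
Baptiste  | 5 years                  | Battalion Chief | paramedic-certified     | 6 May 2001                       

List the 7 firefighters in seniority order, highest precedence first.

By rank: Baptiste and Sorensen (Battalion Chief); then Delgado (Captain); then Tanaka, Johansson and Kowalski (Lieutenant); then Eriksen (Engineer).
Baptiste and Sorensen are each paramedic-certified, so the next rule applies.
Baptiste and Sorensen both have date of promotion to current rank 6 May 2001, so the next rule applies.
Among Baptiste and Sorensen, by total department service (lower first): Baptiste (5 years) before Sorensen (25 years).
Tanaka, Johansson and Kowalski are each paramedic-certified, so the next rule applies.
Tanaka, Johansson and Kowalski all have date of promotion to current rank 14 May 2006, so the next rule applies.
Among Tanaka, Johansson and Kowalski, by total department service (lower first): Tanaka (7 years) before Johansson (26 years) before Kowalski (27 years).
Full order: Baptiste, Sorensen, Delgado, Tanaka, Johansson, Kowalski, Eriksen.

Baptiste, Sorensen, Delgado, Tanaka, Johansson, Kowalski, Eriksen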